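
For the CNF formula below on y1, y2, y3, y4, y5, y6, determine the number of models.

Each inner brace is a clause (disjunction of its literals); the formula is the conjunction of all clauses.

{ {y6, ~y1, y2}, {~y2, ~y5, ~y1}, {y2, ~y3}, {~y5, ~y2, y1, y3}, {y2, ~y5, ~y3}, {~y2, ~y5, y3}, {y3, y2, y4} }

There are 2^6 = 64 truth assignments over (y1, y2, y3, y4, y5, y6).
Split on y2. With y2 = 1, the clauses containing y2 are satisfied and ~y2 drops from the rest; 20 of the 2^5 = 32 assignments to the other variables satisfy what remains.
With y2 = 0, by the same count on the reduced clause set, 6 assignments work.
(One model: y1=F, y2=F, y3=F, y4=T, y5=F, y6=F.)
Total: 20 + 6 = 26.

26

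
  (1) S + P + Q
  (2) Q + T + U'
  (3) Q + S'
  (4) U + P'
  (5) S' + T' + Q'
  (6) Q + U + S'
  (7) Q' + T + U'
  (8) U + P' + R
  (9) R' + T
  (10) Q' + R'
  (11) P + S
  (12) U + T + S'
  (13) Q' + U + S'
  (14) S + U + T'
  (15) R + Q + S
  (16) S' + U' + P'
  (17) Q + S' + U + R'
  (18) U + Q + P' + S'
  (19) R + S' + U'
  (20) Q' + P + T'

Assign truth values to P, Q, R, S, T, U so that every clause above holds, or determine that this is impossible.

P ↦ 1,  Q ↦ 0,  R ↦ 1,  S ↦ 0,  T ↦ 1,  U ↦ 1

Suppose Q = 0.
Unit clause (S') forces S = 0.
Unit clause (P) forces P = 1.
Unit clause (U) forces U = 1.
Unit clause (T) forces T = 1.
Unit clause (R) forces R = 1.
All clauses are satisfied.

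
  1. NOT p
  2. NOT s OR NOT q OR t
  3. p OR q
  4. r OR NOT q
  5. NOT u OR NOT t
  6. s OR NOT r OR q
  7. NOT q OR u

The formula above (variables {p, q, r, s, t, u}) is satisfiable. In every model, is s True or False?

False

Suppose s = true.
Unit clause (NOT p) forces p = false.
Unit clause (q) forces q = true.
Unit clause (t) forces t = true.
Unit clause (r) forces r = true.
Unit clause (NOT u) forces u = false.
That conflicts with the unit clause (u).
So every satisfying assignment has s = False.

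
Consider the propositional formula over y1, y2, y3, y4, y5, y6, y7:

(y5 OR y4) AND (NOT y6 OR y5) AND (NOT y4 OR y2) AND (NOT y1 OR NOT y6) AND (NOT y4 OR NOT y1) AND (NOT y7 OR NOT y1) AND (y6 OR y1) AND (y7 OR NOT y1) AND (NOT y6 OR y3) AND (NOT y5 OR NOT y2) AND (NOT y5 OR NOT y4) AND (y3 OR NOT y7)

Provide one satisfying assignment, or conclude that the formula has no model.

y1 ↦ false; y2 ↦ false; y3 ↦ true; y4 ↦ false; y5 ↦ true; y6 ↦ true; y7 ↦ true

Suppose y5 = true.
Unit clause (NOT y2) forces y2 = false.
Unit clause (NOT y4) forces y4 = false.
Suppose y1 = false.
Unit clause (y6) forces y6 = true.
Unit clause (y3) forces y3 = true.
No clause remains; y7 is free.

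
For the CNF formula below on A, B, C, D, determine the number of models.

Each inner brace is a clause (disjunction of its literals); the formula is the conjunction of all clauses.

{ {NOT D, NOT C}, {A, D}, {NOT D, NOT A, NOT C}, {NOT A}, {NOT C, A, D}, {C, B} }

There are 2^4 = 16 truth assignments over (A, B, C, D).
Split on C. With C = true, the clauses containing C are satisfied and NOT C drops from the rest; 0 of the 2^3 = 8 assignments to the other variables satisfy what remains.
With C = false, by the same count on the reduced clause set, 1 assignment works.
(One model: A=F, B=T, C=F, D=T.)
Total: 0 + 1 = 1.

1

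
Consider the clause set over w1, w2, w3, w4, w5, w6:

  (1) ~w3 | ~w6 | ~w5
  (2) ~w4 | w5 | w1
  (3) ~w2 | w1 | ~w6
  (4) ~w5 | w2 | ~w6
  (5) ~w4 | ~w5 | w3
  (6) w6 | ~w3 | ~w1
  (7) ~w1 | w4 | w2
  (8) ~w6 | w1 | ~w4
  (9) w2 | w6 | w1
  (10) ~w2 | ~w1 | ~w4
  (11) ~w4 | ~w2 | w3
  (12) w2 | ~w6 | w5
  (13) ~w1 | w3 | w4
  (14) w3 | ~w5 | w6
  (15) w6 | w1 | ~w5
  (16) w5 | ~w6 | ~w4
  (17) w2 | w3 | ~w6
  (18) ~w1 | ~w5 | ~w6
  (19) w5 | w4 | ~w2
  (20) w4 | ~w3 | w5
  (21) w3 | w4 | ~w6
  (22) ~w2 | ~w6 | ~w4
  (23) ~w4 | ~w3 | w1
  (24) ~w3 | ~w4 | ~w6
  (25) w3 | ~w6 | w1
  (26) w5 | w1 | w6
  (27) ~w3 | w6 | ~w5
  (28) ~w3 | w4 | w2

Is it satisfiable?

Yes

Case w3 = 0:
Case w4 = 1:
From the singleton clause (~w5), w5 = 0.
From the singleton clause (w1), w1 = 1.
From the singleton clause (~w2), w2 = 0.
From the singleton clause (~w6), w6 = 0.
All clauses are satisfied.
A satisfying assignment: w1=1, w2=0, w3=0, w4=1, w5=0, w6=0.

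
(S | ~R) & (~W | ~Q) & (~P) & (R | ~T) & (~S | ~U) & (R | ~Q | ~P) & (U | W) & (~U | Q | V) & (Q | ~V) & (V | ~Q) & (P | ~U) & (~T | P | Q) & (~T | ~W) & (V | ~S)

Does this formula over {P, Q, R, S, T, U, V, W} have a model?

From the singleton clause (~P), P = 0.
From the singleton clause (~U), U = 0.
From the singleton clause (W), W = 1.
From the singleton clause (~Q), Q = 0.
From the singleton clause (~V), V = 0.
From the singleton clause (~T), T = 0.
From the singleton clause (~S), S = 0.
From the singleton clause (~R), R = 0.
All clauses are satisfied.
A satisfying assignment: P ↦ 0,  Q ↦ 0,  R ↦ 0,  S ↦ 0,  T ↦ 0,  U ↦ 0,  V ↦ 0,  W ↦ 1.

Satisfiable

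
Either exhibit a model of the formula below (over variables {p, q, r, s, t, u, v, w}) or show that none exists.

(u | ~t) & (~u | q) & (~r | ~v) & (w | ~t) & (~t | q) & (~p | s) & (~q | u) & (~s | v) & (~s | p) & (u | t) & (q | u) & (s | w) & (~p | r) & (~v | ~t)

Suppose u = 1.
Unit clause (q) forces q = 1.
Suppose r = 1.
Unit clause (~v) forces v = 0.
Unit clause (~s) forces s = 0.
Unit clause (~p) forces p = 0.
Unit clause (w) forces w = 1.
Every clause is now satisfied; t is unconstrained.

p ↦ 0,  q ↦ 1,  r ↦ 1,  s ↦ 0,  t ↦ 0,  u ↦ 1,  v ↦ 0,  w ↦ 1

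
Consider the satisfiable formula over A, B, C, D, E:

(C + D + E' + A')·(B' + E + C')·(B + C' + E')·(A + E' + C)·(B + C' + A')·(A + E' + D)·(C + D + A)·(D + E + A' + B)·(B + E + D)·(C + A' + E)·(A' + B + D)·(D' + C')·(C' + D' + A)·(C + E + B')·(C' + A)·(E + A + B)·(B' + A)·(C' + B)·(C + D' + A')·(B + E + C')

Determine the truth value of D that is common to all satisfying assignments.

Suppose D = 1.
Unit clause (C') forces C = 0.
Unit clause (A') forces A = 0.
Unit clause (E') forces E = 0.
Unit clause (B') forces B = 0.
Now (B) is unsatisfied and unit — conflict.
So every satisfying assignment has D = False.

False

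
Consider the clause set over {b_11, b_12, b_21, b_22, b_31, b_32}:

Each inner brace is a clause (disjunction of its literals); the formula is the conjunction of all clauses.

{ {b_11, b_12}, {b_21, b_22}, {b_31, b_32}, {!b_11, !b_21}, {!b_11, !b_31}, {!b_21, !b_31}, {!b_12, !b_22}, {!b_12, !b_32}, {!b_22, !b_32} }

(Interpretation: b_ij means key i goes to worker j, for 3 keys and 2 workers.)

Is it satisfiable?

No

Try b_11 = true.
From the singleton clause (!b_21), b_21 = false.
From the singleton clause (b_22), b_22 = true.
From the singleton clause (!b_31), b_31 = false.
From the singleton clause (b_32), b_32 = true.
But (!b_32) is also a unit clause — contradiction.
Undo b_11 and try b_11 = false.
From the singleton clause (b_12), b_12 = true.
From the singleton clause (!b_22), b_22 = false.
From the singleton clause (b_21), b_21 = true.
From the singleton clause (!b_31), b_31 = false.
From the singleton clause (b_32), b_32 = true.
But (!b_32) is also a unit clause — contradiction.
Either choice for b_11 ends in contradiction.
No assignment satisfies every clause.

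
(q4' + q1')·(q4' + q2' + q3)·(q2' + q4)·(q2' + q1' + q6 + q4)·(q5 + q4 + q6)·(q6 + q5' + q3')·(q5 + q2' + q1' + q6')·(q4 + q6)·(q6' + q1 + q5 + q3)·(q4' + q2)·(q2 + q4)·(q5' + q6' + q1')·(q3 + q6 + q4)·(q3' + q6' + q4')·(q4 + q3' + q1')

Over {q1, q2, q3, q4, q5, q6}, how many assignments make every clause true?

There are 2^6 = 64 truth assignments over (q1, q2, q3, q4, q5, q6).
Split on q4. With q4 = 1, the clauses containing q4 are satisfied and q4' drops from the rest; 1 of the 2^5 = 32 assignments to the other variables satisfy what remains.
With q4 = 0, by the same count on the reduced clause set, 0 assignments work.
Total: 1 + 0 = 1.

1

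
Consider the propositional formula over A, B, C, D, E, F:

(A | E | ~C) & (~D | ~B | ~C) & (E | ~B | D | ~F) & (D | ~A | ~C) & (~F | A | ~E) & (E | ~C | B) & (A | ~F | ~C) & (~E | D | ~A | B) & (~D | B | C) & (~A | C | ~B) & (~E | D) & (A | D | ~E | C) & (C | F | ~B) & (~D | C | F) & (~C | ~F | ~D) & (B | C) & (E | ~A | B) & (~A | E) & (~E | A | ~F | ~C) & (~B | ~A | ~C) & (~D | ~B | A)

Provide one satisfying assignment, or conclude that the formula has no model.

Suppose E = 1.
From the singleton clause (D), D = 1.
Suppose B = 0.
From the singleton clause (C), C = 1.
From the singleton clause (~F), F = 0.
Every clause is now satisfied; A is unconstrained.

A=1; B=0; C=1; D=1; E=1; F=0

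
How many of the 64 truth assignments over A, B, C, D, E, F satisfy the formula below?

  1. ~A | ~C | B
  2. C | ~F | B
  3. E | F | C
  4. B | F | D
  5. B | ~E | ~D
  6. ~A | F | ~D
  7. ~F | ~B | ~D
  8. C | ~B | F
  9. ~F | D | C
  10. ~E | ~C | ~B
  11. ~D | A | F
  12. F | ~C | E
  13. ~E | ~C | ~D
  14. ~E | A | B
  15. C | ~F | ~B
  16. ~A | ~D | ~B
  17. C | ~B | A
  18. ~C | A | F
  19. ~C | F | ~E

There are 2^6 = 64 truth assignments over (A, B, C, D, E, F).
Split on E. With E = 1, the clauses containing E are satisfied and ~E drops from the rest; 0 of the 2^5 = 32 assignments to the other variables satisfy what remains.
With E = 0, by the same count on the reduced clause set, 4 assignments work.
Total: 0 + 4 = 4.

4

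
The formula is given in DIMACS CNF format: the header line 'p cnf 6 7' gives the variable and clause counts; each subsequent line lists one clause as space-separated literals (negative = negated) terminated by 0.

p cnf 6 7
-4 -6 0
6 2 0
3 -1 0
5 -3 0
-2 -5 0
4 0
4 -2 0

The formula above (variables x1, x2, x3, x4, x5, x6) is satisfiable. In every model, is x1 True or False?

False

Suppose x1 = True.
Unit clause (x3) forces x3 = True.
Unit clause (x5) forces x5 = True.
Unit clause (¬x2) forces x2 = False.
Unit clause (x6) forces x6 = True.
Unit clause (¬x4) forces x4 = False.
Now (x4) is unsatisfied and unit — conflict.
So every satisfying assignment has x1 = False.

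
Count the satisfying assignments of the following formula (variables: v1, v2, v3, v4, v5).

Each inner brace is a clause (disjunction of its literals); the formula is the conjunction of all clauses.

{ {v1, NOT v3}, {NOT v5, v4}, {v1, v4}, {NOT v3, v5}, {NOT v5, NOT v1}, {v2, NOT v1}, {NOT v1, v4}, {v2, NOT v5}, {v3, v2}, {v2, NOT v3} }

There are 2^5 = 32 truth assignments over (v1, v2, v3, v4, v5).
Split on v4. With v4 = true, the clauses containing v4 are satisfied and NOT v4 drops from the rest; 3 of the 2^4 = 16 assignments to the other variables satisfy what remains.
With v4 = false, by the same count on the reduced clause set, 0 assignments work.
Total: 3 + 0 = 3.

3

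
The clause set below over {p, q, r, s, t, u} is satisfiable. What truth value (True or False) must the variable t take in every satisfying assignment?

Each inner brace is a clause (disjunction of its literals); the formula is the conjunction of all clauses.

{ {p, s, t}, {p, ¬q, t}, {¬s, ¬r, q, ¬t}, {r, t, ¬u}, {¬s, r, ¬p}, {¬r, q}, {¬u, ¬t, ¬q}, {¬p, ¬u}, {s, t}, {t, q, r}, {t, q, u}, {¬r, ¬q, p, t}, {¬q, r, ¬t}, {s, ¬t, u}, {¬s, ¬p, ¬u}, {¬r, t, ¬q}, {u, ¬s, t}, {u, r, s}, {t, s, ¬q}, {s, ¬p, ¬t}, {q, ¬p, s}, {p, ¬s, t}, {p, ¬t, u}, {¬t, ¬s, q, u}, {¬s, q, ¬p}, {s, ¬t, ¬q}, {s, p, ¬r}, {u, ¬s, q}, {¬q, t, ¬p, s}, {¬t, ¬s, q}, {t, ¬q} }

True

Suppose t = False.
Unit clause (s) forces s = True.
Unit clause (u) forces u = True.
Unit clause (r) forces r = True.
Unit clause (q) forces q = True.
That conflicts with the unit clause (¬q).
So every satisfying assignment has t = True.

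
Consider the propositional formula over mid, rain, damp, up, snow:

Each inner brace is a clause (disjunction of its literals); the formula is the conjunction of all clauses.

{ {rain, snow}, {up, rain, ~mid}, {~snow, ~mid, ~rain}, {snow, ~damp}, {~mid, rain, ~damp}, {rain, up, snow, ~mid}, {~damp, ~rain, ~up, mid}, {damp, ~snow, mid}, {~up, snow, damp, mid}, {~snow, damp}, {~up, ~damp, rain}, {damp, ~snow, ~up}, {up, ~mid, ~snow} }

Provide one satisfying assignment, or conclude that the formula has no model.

Branch on rain: set rain = 1.
Branch on snow: set snow = 0.
The clause (~damp) is unit, so damp = 0.
Branch on up: set up = 0.
No clause remains; mid is free.

mid=0,  rain=1,  damp=0,  up=0,  snow=0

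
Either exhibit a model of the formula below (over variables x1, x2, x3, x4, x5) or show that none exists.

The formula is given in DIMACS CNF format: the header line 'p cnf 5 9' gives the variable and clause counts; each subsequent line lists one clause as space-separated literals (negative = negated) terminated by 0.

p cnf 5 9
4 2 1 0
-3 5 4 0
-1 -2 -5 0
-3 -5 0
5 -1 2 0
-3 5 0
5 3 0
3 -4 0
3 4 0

Suppose x3 = False.
The clause (x5) is unit, so x5 = True.
The clause (¬x4) is unit, so x4 = False.
Now (x4) is unsatisfied and unit — conflict.
Undo x3 and try x3 = True.
The clause (¬x5) is unit, so x5 = False.
Now (x5) is unsatisfied and unit — conflict.
Either choice for x3 ends in contradiction.

UNSATISFIABLE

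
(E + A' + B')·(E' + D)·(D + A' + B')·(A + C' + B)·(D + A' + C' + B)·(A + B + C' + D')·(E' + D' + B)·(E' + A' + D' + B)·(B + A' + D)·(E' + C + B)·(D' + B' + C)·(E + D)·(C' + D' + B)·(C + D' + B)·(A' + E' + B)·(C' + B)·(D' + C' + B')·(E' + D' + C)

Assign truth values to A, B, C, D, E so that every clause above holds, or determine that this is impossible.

UNSATISFIABLE

Case E = 0:
The clause (D) is unit, so D = 1.
Case A = 0:
Case C = 0:
The clause (B') is unit, so B = 0.
Now (B) is unsatisfied and unit — conflict.
So C must be the other value — set C = 1.
The clause (B) is unit, so B = 1.
Now (B') is unsatisfied and unit — conflict.
Either choice for C ends in contradiction.
So A must be the other value — set A = 1.
The clause (B') is unit, so B = 0.
The clause (C') is unit, so C = 0.
Now (C) is unsatisfied and unit — conflict.
Either choice for A ends in contradiction.
So E must be the other value — set E = 1.
The clause (D) is unit, so D = 1.
The clause (B) is unit, so B = 1.
The clause (C) is unit, so C = 1.
Now (C') is unsatisfied and unit — conflict.
Either choice for E ends in contradiction.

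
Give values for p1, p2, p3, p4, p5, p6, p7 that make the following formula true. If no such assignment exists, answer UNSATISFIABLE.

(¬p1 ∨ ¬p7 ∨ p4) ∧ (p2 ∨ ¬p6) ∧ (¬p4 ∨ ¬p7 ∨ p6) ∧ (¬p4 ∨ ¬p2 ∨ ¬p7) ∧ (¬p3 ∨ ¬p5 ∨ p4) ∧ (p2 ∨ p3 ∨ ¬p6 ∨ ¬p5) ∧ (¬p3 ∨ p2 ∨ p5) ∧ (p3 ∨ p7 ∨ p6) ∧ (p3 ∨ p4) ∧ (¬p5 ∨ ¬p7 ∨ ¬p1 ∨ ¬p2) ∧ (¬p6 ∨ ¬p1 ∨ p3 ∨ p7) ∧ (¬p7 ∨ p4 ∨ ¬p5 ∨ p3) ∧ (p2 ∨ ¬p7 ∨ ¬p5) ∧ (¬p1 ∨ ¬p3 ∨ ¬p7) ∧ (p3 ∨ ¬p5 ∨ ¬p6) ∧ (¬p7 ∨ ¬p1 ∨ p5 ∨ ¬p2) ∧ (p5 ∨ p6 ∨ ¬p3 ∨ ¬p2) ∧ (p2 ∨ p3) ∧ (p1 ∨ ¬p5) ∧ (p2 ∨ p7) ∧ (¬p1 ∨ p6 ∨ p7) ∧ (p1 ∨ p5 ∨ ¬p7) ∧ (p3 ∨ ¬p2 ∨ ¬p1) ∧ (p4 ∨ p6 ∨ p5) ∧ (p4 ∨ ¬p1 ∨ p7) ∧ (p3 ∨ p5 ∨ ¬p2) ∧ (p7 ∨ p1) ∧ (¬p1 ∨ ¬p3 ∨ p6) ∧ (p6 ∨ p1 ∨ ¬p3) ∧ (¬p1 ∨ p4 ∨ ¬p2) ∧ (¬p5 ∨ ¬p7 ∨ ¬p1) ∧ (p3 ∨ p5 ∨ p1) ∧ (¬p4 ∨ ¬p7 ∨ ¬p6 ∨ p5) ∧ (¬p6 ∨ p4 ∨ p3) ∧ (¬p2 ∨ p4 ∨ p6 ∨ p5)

p1=True,  p2=True,  p3=True,  p4=True,  p5=False,  p6=True,  p7=False

Suppose p2 = True.
Suppose p4 = True.
Unit clause (¬p7) forces p7 = False.
Unit clause (p1) forces p1 = True.
Unit clause (p6) forces p6 = True.
Unit clause (p3) forces p3 = True.
Every clause is now satisfied; p5 is unconstrained.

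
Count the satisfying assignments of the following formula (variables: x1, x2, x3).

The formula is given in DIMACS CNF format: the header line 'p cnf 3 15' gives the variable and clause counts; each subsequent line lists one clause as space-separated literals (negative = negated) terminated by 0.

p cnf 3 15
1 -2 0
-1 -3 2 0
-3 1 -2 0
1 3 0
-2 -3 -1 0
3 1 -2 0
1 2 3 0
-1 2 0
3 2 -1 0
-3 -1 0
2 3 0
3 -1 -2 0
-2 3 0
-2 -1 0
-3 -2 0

There are 2^3 = 8 truth assignments over (x1, x2, x3).
Check each against the 15 clauses (columns in the order x1, x2, x3):
  F F F  ✗ fails (x1 ∨ x3)
  F F T  ✓ satisfies all
  F T F  ✗ fails (x1 ∨ ¬x2)
  F T T  ✗ fails (x1 ∨ ¬x2)
  T F F  ✗ fails (¬x1 ∨ x2)
  T F T  ✗ fails (¬x1 ∨ ¬x3 ∨ x2)
  T T F  ✗ fails (x3 ∨ ¬x1 ∨ ¬x2)
  T T T  ✗ fails (¬x2 ∨ ¬x3 ∨ ¬x1)
1 of the 8 rows is a model.

1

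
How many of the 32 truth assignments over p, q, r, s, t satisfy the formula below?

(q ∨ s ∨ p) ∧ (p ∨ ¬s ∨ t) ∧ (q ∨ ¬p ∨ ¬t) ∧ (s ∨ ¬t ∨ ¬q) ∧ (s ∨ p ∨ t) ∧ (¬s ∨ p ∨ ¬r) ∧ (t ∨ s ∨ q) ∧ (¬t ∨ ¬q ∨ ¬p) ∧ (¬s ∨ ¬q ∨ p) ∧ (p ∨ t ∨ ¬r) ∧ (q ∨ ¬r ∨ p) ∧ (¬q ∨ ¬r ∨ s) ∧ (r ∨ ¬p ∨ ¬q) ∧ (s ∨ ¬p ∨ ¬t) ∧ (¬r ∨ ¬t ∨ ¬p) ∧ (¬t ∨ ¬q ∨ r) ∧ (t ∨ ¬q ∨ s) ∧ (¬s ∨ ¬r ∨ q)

There are 2^5 = 32 truth assignments over (p, q, r, s, t).
Split on q. With q = True, the clauses containing q are satisfied and ¬q drops from the rest; 1 of the 2^4 = 16 assignments to the other variables satisfy what remains.
With q = False, by the same count on the reduced clause set, 2 assignments work.
Total: 1 + 2 = 3.

3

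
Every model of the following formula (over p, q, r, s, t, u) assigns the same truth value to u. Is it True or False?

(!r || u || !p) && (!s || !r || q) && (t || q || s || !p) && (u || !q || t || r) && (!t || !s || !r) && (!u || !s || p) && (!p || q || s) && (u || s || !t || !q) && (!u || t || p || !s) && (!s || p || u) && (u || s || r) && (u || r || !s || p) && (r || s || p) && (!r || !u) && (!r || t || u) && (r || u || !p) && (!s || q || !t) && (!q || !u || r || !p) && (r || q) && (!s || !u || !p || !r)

Suppose u = true.
From the singleton clause (!r), r = false.
From the singleton clause (q), q = true.
From the singleton clause (!p), p = false.
From the singleton clause (!s), s = false.
Now (s) is unsatisfied and unit — conflict.
So every satisfying assignment has u = False.

False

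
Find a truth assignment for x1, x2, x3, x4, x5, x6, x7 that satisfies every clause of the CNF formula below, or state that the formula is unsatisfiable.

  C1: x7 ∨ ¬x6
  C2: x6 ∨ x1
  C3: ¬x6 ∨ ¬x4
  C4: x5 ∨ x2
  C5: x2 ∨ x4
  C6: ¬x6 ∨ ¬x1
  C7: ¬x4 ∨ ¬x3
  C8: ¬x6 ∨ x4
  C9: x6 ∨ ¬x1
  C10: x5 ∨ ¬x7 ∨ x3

UNSATISFIABLE

Case x7 = True:
Case x6 = True:
From the singleton clause (¬x4), x4 = False.
That conflicts with the unit clause (x4).
So x6 must be the other value — set x6 = False.
From the singleton clause (x1), x1 = True.
That conflicts with the unit clause (¬x1).
Either choice for x6 ends in contradiction.
So x7 must be the other value — set x7 = False.
From the singleton clause (¬x6), x6 = False.
From the singleton clause (x1), x1 = True.
That conflicts with the unit clause (¬x1).
Either choice for x7 ends in contradiction.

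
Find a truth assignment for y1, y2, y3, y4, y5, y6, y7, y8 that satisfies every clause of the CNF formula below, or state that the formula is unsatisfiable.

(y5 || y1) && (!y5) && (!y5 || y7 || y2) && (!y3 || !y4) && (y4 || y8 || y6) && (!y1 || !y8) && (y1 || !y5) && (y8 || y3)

y1=true,  y2=false,  y3=true,  y4=false,  y5=false,  y6=true,  y7=false,  y8=false

The clause (!y5) is unit, so y5 = false.
The clause (y1) is unit, so y1 = true.
The clause (!y8) is unit, so y8 = false.
The clause (y3) is unit, so y3 = true.
The clause (!y4) is unit, so y4 = false.
The clause (y6) is unit, so y6 = true.
No clause remains; y2, y7 are free.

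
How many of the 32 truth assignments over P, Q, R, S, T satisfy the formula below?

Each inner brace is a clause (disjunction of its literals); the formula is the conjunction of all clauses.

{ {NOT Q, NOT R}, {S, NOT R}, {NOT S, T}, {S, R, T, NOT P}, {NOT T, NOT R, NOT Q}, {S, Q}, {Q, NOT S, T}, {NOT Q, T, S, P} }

8

There are 2^5 = 32 truth assignments over (P, Q, R, S, T).
Split on P. With P = true, the clauses containing P are satisfied and NOT P drops from the rest; 4 of the 2^4 = 16 assignments to the other variables satisfy what remains.
With P = false, by the same count on the reduced clause set, 4 assignments work.
Total: 4 + 4 = 8.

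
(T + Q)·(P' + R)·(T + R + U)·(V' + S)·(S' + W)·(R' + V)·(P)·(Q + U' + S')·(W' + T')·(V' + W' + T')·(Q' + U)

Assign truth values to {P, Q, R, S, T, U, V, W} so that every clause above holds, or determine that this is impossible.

Unit clause (P) forces P = 1.
Unit clause (R) forces R = 1.
Unit clause (V) forces V = 1.
Unit clause (S) forces S = 1.
Unit clause (W) forces W = 1.
Unit clause (T') forces T = 0.
Unit clause (Q) forces Q = 1.
Unit clause (U) forces U = 1.
Every clause now holds.

P=1; Q=1; R=1; S=1; T=0; U=1; V=1; W=1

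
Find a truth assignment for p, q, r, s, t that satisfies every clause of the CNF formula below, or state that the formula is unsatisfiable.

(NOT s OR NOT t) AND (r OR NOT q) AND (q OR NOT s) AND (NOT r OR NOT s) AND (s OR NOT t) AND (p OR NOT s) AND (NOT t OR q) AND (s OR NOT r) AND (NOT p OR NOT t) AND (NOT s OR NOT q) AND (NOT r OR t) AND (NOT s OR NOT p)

Try s = false.
From the singleton clause (NOT t), t = false.
From the singleton clause (NOT r), r = false.
From the singleton clause (NOT q), q = false.
No clause remains; p is free.

p=true,  q=false,  r=false,  s=false,  t=false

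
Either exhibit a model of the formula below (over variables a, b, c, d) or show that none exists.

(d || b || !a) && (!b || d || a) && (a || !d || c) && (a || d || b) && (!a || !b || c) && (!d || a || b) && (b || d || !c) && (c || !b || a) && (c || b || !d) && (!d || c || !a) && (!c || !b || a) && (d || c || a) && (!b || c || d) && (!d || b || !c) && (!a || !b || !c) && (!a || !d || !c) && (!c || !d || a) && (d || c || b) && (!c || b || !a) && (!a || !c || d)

Case d = true:
Case a = true:
The clause (c) is unit, so c = true.
Now (!c) is unsatisfied and unit — conflict.
Backtrack on a: now try a = false.
The clause (c) is unit, so c = true.
Now (!c) is unsatisfied and unit — conflict.
Neither a = true nor a = false works.
Backtrack on d: now try d = false.
Case b = true:
The clause (a) is unit, so a = true.
The clause (c) is unit, so c = true.
Now (!c) is unsatisfied and unit — conflict.
Backtrack on b: now try b = false.
The clause (!a) is unit, so a = false.
Now (a) is unsatisfied and unit — conflict.
Neither b = true nor b = false works.
Neither d = true nor d = false works.

UNSATISFIABLE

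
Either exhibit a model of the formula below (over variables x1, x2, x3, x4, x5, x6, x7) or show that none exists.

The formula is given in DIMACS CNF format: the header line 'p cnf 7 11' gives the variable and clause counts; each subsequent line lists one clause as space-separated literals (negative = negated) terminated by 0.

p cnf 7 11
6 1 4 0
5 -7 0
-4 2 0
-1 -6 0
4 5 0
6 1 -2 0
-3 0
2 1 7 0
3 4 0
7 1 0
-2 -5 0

From the singleton clause (¬x3), x3 = False.
From the singleton clause (x4), x4 = True.
From the singleton clause (x2), x2 = True.
From the singleton clause (¬x5), x5 = False.
From the singleton clause (¬x7), x7 = False.
From the singleton clause (x1), x1 = True.
From the singleton clause (¬x6), x6 = False.
All clauses are satisfied.

x1=True, x2=True, x3=False, x4=True, x5=False, x6=False, x7=False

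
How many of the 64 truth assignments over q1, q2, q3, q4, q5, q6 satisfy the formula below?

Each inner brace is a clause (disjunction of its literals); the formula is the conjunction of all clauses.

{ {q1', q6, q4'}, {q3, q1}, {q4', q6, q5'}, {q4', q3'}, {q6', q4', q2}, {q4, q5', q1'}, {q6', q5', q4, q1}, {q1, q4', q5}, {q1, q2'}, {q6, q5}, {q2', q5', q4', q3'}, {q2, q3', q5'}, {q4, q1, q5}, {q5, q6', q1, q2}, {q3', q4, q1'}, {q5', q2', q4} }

4

There are 2^6 = 64 truth assignments over (q1, q2, q3, q4, q5, q6).
Split on q4. With q4 = 1, the clauses containing q4 are satisfied and q4' drops from the rest; 2 of the 2^5 = 32 assignments to the other variables satisfy what remains.
With q4 = 0, by the same count on the reduced clause set, 2 assignments work.
Total: 2 + 2 = 4.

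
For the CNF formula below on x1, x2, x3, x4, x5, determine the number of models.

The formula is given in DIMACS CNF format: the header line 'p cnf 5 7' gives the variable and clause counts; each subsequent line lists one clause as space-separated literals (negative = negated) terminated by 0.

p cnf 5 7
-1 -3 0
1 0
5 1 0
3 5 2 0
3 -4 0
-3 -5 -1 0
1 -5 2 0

There are 2^5 = 32 truth assignments over (x1, x2, x3, x4, x5).
Split on x1. With x1 = True, the clauses containing x1 are satisfied and ¬x1 drops from the rest; 3 of the 2^4 = 16 assignments to the other variables satisfy what remains.
With x1 = False, by the same count on the reduced clause set, 0 assignments work.
(One model: x1=T, x2=F, x3=F, x4=F, x5=T.)
Total: 3 + 0 = 3.

3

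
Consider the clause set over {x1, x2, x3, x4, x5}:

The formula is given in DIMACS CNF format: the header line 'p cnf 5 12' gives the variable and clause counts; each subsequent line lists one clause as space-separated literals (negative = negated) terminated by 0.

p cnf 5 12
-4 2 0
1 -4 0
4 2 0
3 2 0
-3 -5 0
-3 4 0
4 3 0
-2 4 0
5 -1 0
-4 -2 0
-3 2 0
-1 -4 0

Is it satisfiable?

No

Try x4 = False.
(x2) alone gives x2 = True.
That conflicts with the unit clause (¬x2).
Undo x4 and try x4 = True.
(x2) alone gives x2 = True.
That conflicts with the unit clause (¬x2).
Neither x4 = True nor x4 = False works.
No assignment satisfies every clause.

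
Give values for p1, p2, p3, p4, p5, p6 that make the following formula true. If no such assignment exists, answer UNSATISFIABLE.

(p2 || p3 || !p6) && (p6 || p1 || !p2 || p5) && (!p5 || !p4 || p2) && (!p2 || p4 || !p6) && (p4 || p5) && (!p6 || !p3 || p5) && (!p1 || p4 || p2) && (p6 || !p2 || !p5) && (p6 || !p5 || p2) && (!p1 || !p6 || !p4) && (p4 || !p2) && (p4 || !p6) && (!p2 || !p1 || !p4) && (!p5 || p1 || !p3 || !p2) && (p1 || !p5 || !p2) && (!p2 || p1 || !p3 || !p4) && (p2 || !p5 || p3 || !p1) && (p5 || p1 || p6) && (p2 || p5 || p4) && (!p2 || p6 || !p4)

Suppose p4 = true.
Suppose p5 = false.
Suppose p6 = false.
Unit clause (p1) forces p1 = true.
Unit clause (!p2) forces p2 = false.
Every clause is now satisfied; p3 is unconstrained.

p1=true, p2=false, p3=true, p4=true, p5=false, p6=false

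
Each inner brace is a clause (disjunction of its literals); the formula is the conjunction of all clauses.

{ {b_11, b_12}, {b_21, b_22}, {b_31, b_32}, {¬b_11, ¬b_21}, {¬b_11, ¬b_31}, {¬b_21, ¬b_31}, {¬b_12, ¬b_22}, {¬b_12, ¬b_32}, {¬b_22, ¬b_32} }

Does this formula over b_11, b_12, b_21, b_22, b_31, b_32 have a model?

Unsatisfiable

Case b_11 = True:
(¬b_21) alone gives b_21 = False.
(b_22) alone gives b_22 = True.
(¬b_31) alone gives b_31 = False.
(b_32) alone gives b_32 = True.
Now (¬b_32) is unsatisfied and unit — conflict.
So b_11 must be the other value — set b_11 = False.
(b_12) alone gives b_12 = True.
(¬b_22) alone gives b_22 = False.
(b_21) alone gives b_21 = True.
(¬b_31) alone gives b_31 = False.
(b_32) alone gives b_32 = True.
Now (¬b_32) is unsatisfied and unit — conflict.
Both values of b_11 lead to a conflict.
No assignment satisfies every clause.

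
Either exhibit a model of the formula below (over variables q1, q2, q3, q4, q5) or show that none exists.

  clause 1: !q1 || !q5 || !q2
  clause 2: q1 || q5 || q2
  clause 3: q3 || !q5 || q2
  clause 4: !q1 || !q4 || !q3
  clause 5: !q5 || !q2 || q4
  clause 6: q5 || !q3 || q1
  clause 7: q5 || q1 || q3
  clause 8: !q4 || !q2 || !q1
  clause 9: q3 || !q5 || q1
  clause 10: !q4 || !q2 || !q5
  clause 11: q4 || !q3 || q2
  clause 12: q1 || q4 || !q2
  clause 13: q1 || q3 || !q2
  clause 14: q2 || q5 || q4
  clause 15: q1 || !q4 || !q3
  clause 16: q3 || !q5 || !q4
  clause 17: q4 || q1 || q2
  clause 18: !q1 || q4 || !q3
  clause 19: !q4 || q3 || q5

Try q1 = true.
Try q5 = false.
Try q4 = false.
From the singleton clause (q2), q2 = true.
From the singleton clause (!q3), q3 = false.
All clauses are satisfied.

q1 ↦ true; q2 ↦ true; q3 ↦ false; q4 ↦ false; q5 ↦ false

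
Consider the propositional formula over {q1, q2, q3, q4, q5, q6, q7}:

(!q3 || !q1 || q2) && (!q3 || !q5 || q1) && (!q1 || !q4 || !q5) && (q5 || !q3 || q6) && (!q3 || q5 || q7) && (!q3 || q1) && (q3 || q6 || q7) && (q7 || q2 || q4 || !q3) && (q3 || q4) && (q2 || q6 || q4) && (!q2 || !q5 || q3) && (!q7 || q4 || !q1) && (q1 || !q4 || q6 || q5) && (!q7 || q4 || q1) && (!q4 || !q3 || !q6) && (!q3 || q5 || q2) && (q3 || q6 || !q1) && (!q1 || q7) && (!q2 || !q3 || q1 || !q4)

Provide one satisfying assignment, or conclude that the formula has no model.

Try q3 = false.
(q4) alone gives q4 = true.
Try q1 = false.
Try q6 = true.
Try q2 = false.
All clauses hold; q5, q7 can take either value.

q1 ↦ false; q2 ↦ false; q3 ↦ false; q4 ↦ true; q5 ↦ false; q6 ↦ true; q7 ↦ false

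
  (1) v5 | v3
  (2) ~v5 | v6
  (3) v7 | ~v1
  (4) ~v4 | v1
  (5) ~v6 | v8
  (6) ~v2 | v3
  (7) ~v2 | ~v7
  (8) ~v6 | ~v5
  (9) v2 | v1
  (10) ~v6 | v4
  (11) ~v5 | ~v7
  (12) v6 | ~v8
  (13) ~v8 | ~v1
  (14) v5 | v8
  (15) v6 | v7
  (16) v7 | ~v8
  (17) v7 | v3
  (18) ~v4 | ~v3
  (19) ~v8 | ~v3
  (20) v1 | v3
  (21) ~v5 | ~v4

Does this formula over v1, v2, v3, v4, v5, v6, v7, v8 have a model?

Branch on v5: set v5 = 1.
From the singleton clause (v6), v6 = 1.
Now (~v6) is unsatisfied and unit — conflict.
Undo v5 and try v5 = 0.
From the singleton clause (v3), v3 = 1.
From the singleton clause (v8), v8 = 1.
Now (~v8) is unsatisfied and unit — conflict.
Neither v5 = 1 nor v5 = 0 works.
No assignment satisfies every clause.

No, unsatisfiable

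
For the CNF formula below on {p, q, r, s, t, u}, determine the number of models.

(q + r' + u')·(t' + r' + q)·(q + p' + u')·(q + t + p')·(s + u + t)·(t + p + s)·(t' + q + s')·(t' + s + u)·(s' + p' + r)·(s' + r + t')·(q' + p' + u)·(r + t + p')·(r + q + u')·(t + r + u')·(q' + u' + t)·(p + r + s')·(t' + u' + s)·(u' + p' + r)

5

There are 2^6 = 64 truth assignments over (p, q, r, s, t, u).
Split on r. With r = 1, the clauses containing r are satisfied and r' drops from the rest; 5 of the 2^5 = 32 assignments to the other variables satisfy what remains.
With r = 0, by the same count on the reduced clause set, 0 assignments work.
(One model: p=F, q=F, r=T, s=T, t=F, u=F.)
Total: 5 + 0 = 5.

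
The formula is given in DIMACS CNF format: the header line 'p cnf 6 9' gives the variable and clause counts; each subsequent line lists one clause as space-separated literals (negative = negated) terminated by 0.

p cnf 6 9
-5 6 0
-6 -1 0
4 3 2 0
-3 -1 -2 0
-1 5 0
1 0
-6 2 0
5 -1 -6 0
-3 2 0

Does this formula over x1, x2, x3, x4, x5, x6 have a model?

Unsatisfiable

From the singleton clause (x1), x1 = True.
From the singleton clause (¬x6), x6 = False.
From the singleton clause (¬x5), x5 = False.
But (x5) is also a unit clause — contradiction.
No assignment satisfies every clause.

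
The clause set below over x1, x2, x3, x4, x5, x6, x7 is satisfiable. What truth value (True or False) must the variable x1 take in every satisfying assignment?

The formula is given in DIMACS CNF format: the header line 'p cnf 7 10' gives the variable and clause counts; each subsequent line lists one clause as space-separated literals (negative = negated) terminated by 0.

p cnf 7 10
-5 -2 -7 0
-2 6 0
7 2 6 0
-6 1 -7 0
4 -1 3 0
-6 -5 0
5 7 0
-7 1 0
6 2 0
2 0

True

Suppose x1 = False.
The clause (¬x7) is unit, so x7 = False.
The clause (x5) is unit, so x5 = True.
The clause (¬x6) is unit, so x6 = False.
The clause (¬x2) is unit, so x2 = False.
Now (x2) is unsatisfied and unit — conflict.
So every satisfying assignment has x1 = True.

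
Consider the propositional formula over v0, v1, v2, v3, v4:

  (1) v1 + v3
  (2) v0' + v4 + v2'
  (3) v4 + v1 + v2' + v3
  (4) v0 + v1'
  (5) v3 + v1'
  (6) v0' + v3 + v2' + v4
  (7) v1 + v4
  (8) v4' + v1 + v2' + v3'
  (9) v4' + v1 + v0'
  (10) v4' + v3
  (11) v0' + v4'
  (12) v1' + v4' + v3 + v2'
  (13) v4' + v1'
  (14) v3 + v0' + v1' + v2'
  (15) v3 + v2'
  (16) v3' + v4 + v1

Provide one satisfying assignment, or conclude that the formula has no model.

v0=0, v1=0, v2=0, v3=1, v4=1

Suppose v1 = 0.
From the singleton clause (v3), v3 = 1.
From the singleton clause (v4), v4 = 1.
From the singleton clause (v2'), v2 = 0.
From the singleton clause (v0'), v0 = 0.
All clauses are satisfied.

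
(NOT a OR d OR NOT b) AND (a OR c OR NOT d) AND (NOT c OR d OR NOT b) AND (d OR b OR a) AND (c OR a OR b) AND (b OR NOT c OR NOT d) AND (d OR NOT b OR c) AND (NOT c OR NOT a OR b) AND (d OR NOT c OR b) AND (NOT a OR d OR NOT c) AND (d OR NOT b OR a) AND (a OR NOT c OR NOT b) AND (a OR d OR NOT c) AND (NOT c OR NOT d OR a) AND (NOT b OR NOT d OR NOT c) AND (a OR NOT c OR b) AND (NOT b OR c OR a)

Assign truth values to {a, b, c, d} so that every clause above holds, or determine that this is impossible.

a=true,  b=false,  c=false,  d=false

Try a = true.
Try d = false.
(NOT b) alone gives b = false.
(NOT c) alone gives c = false.
This assignment satisfies each clause.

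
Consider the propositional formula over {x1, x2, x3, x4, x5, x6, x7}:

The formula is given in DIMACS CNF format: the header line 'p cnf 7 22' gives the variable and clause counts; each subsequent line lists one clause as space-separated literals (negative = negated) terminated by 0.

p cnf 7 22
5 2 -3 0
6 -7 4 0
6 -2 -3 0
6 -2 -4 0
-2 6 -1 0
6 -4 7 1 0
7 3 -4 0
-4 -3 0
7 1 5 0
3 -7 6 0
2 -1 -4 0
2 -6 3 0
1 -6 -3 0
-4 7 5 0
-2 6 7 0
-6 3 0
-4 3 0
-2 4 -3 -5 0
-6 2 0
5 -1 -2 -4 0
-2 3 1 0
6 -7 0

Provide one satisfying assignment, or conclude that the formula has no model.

x1 ↦ False, x2 ↦ False, x3 ↦ True, x4 ↦ False, x5 ↦ True, x6 ↦ False, x7 ↦ False

Try x4 = False.
Try x6 = False.
Unit clause (¬x7) forces x7 = False.
Unit clause (¬x2) forces x2 = False.
Try x5 = True.
All clauses hold; x1, x3 can take either value.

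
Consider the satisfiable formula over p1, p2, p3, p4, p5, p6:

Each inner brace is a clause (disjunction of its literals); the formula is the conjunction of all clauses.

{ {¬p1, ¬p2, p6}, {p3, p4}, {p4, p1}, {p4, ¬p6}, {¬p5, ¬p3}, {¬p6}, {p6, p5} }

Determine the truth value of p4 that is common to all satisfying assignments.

Suppose p4 = False.
Unit clause (p3) forces p3 = True.
Unit clause (p1) forces p1 = True.
Unit clause (¬p6) forces p6 = False.
Unit clause (¬p2) forces p2 = False.
Unit clause (¬p5) forces p5 = False.
Now (p5) is unsatisfied and unit — conflict.
So every satisfying assignment has p4 = True.

True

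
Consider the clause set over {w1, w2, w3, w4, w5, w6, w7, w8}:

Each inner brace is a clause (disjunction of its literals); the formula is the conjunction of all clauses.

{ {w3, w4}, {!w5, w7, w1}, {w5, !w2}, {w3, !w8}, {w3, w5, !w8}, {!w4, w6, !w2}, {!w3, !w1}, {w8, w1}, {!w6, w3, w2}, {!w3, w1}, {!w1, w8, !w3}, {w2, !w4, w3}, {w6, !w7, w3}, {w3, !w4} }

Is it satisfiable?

No

Branch on w3: set w3 = true.
From the singleton clause (!w1), w1 = false.
But (w1) is also a unit clause — contradiction.
Backtrack on w3: now try w3 = false.
From the singleton clause (w4), w4 = true.
But (!w4) is also a unit clause — contradiction.
Both values of w3 lead to a conflict.
No assignment satisfies every clause.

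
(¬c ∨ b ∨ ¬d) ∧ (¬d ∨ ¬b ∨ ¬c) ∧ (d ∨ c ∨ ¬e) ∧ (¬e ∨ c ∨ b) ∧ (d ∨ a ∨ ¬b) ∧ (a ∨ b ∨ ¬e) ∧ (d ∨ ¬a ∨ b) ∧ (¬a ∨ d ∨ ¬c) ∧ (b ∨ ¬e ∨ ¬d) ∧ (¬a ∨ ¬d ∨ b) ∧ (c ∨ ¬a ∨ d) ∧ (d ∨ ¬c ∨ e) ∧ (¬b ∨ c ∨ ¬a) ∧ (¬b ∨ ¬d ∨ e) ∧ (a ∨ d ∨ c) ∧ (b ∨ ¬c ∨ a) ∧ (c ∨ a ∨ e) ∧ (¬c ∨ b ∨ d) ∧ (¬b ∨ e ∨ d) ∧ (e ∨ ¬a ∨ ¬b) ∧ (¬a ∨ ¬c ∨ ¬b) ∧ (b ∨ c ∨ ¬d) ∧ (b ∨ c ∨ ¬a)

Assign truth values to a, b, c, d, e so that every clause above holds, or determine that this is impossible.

a=False, b=True, c=False, d=True, e=True

Try c = False.
Try d = True.
Unit clause (b) forces b = True.
Unit clause (¬a) forces a = False.
Unit clause (e) forces e = True.
All clauses are satisfied.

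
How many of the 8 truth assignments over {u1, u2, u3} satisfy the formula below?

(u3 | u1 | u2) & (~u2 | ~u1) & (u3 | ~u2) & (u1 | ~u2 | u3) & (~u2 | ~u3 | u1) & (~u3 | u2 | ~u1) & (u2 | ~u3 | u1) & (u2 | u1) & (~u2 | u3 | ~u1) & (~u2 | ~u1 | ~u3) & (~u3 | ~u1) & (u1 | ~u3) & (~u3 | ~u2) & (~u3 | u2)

1

There are 2^3 = 8 truth assignments over (u1, u2, u3).
Check each against the 14 clauses (columns in the order u1, u2, u3):
  F F F  ✗ fails (u3 | u1 | u2)
  F F T  ✗ fails (u2 | ~u3 | u1)
  F T F  ✗ fails (u3 | ~u2)
  F T T  ✗ fails (~u2 | ~u3 | u1)
  T F F  ✓ satisfies all
  T F T  ✗ fails (~u3 | u2 | ~u1)
  T T F  ✗ fails (~u2 | ~u1)
  T T T  ✗ fails (~u2 | ~u1)
1 of the 8 rows is a model.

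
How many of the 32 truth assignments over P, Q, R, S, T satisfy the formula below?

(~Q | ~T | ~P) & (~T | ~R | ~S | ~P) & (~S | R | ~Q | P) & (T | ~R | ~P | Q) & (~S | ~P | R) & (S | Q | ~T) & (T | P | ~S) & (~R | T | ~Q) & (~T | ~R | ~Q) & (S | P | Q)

There are 2^5 = 32 truth assignments over (P, Q, R, S, T).
Split on R. With R = 1, the clauses containing R are satisfied and ~R drops from the rest; 1 of the 2^4 = 16 assignments to the other variables satisfy what remains.
With R = 0, by the same count on the reduced clause set, 5 assignments work.
Total: 1 + 5 = 6.

6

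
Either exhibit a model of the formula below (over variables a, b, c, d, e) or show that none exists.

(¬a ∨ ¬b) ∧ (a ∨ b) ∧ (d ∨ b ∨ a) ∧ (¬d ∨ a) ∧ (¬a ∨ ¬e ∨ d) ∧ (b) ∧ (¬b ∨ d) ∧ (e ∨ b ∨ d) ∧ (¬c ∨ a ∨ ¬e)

UNSATISFIABLE

From the singleton clause (b), b = True.
From the singleton clause (¬a), a = False.
From the singleton clause (¬d), d = False.
But (d) is also a unit clause — contradiction.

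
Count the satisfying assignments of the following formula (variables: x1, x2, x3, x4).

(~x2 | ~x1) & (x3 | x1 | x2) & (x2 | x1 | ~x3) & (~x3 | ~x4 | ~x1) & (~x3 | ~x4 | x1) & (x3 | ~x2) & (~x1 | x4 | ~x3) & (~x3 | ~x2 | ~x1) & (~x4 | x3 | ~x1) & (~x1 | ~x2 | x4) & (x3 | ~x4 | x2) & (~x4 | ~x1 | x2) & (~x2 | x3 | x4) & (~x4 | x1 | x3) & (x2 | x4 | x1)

There are 2^4 = 16 truth assignments over (x1, x2, x3, x4).
Split on x4. With x4 = 1, the clauses containing x4 are satisfied and ~x4 drops from the rest; 0 of the 2^3 = 8 assignments to the other variables satisfy what remains.
With x4 = 0, by the same count on the reduced clause set, 2 assignments work.
(One model: x1=F, x2=T, x3=T, x4=F.)
Total: 0 + 2 = 2.

2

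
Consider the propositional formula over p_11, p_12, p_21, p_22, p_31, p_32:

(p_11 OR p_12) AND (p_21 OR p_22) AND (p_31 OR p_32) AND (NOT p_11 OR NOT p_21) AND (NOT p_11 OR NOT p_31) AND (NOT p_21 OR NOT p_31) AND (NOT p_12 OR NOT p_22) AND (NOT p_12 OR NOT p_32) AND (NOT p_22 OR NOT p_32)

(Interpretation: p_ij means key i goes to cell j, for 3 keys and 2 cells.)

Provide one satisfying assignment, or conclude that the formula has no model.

UNSATISFIABLE

Suppose p_11 = true.
(NOT p_21) alone gives p_21 = false.
(p_22) alone gives p_22 = true.
(NOT p_31) alone gives p_31 = false.
(p_32) alone gives p_32 = true.
That conflicts with the unit clause (NOT p_32).
Backtrack on p_11: now try p_11 = false.
(p_12) alone gives p_12 = true.
(NOT p_22) alone gives p_22 = false.
(p_21) alone gives p_21 = true.
(NOT p_31) alone gives p_31 = false.
(p_32) alone gives p_32 = true.
That conflicts with the unit clause (NOT p_32).
Both values of p_11 lead to a conflict.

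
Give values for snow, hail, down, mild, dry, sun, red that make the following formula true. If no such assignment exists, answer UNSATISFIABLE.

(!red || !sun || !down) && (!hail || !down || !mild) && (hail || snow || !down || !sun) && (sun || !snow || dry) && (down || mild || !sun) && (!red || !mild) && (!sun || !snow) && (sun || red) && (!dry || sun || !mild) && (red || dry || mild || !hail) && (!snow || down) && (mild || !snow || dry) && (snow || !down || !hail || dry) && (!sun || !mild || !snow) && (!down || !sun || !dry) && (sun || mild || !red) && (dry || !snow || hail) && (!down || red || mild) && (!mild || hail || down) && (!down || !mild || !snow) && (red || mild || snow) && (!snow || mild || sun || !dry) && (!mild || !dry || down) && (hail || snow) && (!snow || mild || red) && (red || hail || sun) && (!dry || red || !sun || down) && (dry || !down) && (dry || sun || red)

Suppose red = false.
The clause (sun) is unit, so sun = true.
The clause (!snow) is unit, so snow = false.
The clause (mild) is unit, so mild = true.
The clause (hail) is unit, so hail = true.
The clause (!down) is unit, so down = false.
The clause (!dry) is unit, so dry = false.
All clauses are satisfied.

snow ↦ false,  hail ↦ true,  down ↦ false,  mild ↦ true,  dry ↦ false,  sun ↦ true,  red ↦ false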